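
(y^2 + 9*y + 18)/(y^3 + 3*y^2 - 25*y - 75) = (y + 6)/(y^2 - 25)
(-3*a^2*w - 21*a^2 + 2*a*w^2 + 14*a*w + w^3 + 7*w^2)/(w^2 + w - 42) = (-3*a^2 + 2*a*w + w^2)/(w - 6)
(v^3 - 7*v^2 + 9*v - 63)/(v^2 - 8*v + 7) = (v^2 + 9)/(v - 1)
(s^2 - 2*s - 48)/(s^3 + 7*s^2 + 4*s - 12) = (s - 8)/(s^2 + s - 2)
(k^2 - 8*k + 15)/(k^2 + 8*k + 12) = (k^2 - 8*k + 15)/(k^2 + 8*k + 12)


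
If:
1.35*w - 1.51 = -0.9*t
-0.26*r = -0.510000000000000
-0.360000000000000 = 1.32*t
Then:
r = 1.96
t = -0.27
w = 1.30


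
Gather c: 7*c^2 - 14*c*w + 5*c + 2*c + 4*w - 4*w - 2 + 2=7*c^2 + c*(7 - 14*w)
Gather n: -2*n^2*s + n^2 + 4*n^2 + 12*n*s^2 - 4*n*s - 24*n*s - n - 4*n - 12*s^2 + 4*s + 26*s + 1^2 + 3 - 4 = n^2*(5 - 2*s) + n*(12*s^2 - 28*s - 5) - 12*s^2 + 30*s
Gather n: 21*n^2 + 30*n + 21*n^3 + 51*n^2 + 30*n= 21*n^3 + 72*n^2 + 60*n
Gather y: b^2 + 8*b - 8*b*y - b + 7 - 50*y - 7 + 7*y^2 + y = b^2 + 7*b + 7*y^2 + y*(-8*b - 49)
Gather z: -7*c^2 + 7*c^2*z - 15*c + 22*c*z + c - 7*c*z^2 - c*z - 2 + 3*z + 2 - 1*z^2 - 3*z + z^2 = -7*c^2 - 7*c*z^2 - 14*c + z*(7*c^2 + 21*c)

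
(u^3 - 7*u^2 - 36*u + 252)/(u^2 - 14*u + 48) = (u^2 - u - 42)/(u - 8)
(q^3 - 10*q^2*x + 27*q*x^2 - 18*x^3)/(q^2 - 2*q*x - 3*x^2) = (q^2 - 7*q*x + 6*x^2)/(q + x)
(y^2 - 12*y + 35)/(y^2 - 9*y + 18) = (y^2 - 12*y + 35)/(y^2 - 9*y + 18)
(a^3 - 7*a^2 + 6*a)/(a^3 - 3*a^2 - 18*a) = (a - 1)/(a + 3)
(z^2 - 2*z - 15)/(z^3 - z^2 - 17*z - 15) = 1/(z + 1)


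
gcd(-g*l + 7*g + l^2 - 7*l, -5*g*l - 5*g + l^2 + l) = 1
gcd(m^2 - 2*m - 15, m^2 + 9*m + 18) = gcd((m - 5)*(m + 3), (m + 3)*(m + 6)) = m + 3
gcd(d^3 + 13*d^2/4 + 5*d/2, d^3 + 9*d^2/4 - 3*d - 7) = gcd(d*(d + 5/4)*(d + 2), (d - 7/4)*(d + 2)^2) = d + 2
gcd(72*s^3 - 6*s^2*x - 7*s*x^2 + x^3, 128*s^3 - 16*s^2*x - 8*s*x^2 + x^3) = -4*s + x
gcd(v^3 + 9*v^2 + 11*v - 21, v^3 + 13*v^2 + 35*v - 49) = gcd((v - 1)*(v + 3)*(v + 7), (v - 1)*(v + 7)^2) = v^2 + 6*v - 7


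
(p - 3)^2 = p^2 - 6*p + 9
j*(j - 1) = j^2 - j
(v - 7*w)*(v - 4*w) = v^2 - 11*v*w + 28*w^2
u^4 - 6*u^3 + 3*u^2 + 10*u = u*(u - 5)*(u - 2)*(u + 1)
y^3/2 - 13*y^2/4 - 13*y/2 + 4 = (y/2 + 1)*(y - 8)*(y - 1/2)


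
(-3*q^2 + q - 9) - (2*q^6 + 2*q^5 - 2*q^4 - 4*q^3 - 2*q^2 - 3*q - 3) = -2*q^6 - 2*q^5 + 2*q^4 + 4*q^3 - q^2 + 4*q - 6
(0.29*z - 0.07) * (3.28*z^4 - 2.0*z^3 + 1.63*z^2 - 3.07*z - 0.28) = 0.9512*z^5 - 0.8096*z^4 + 0.6127*z^3 - 1.0044*z^2 + 0.1337*z + 0.0196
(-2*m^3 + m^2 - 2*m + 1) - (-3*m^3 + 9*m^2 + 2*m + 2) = m^3 - 8*m^2 - 4*m - 1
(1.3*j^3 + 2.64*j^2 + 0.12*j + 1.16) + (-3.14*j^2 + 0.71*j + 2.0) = 1.3*j^3 - 0.5*j^2 + 0.83*j + 3.16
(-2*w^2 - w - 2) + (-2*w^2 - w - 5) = -4*w^2 - 2*w - 7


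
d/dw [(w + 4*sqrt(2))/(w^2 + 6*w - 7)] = (w^2 + 6*w - 2*(w + 3)*(w + 4*sqrt(2)) - 7)/(w^2 + 6*w - 7)^2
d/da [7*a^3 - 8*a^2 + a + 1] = 21*a^2 - 16*a + 1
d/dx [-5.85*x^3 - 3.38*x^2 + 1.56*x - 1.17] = -17.55*x^2 - 6.76*x + 1.56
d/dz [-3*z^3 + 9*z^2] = 9*z*(2 - z)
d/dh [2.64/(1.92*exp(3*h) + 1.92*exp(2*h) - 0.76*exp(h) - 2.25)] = (-15.2064*exp(2*h) - 10.1376*exp(h) + 2.0064)*exp(h)/(1.92*exp(3*h) + 1.92*exp(2*h) - 0.76*exp(h) - 2.25)^2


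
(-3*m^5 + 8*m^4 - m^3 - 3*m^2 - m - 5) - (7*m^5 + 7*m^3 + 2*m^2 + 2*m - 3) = -10*m^5 + 8*m^4 - 8*m^3 - 5*m^2 - 3*m - 2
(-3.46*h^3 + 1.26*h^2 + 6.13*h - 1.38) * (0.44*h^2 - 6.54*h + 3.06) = -1.5224*h^5 + 23.1828*h^4 - 16.1308*h^3 - 36.8418*h^2 + 27.783*h - 4.2228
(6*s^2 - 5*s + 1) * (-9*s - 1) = -54*s^3 + 39*s^2 - 4*s - 1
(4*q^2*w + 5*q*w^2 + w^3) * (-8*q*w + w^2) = -32*q^3*w^2 - 36*q^2*w^3 - 3*q*w^4 + w^5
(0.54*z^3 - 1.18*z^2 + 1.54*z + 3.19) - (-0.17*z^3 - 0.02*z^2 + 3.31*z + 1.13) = 0.71*z^3 - 1.16*z^2 - 1.77*z + 2.06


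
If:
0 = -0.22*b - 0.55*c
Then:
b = -2.5*c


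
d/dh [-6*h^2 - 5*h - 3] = -12*h - 5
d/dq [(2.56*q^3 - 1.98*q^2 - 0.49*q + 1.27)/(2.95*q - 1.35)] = (15.104*q^3 - 16.209*q^2 + 5.346*q - 3.085)/(8.7025*q^2 - 7.965*q + 1.8225)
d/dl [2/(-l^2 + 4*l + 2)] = 4*(l - 2)/(-l^2 + 4*l + 2)^2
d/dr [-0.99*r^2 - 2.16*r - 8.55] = -1.98*r - 2.16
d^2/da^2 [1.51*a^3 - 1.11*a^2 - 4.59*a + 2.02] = 9.06*a - 2.22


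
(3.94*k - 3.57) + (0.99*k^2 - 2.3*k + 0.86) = 0.99*k^2 + 1.64*k - 2.71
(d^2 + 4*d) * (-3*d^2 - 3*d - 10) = -3*d^4 - 15*d^3 - 22*d^2 - 40*d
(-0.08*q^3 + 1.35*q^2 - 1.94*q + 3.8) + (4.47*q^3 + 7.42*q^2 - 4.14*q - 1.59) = 4.39*q^3 + 8.77*q^2 - 6.08*q + 2.21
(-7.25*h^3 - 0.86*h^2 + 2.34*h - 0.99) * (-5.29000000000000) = 38.3525*h^3 + 4.5494*h^2 - 12.3786*h + 5.2371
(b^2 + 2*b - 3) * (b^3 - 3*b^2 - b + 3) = b^5 - b^4 - 10*b^3 + 10*b^2 + 9*b - 9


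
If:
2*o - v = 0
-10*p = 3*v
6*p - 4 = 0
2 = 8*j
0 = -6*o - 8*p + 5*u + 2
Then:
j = 1/4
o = -10/9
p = 2/3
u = -2/3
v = -20/9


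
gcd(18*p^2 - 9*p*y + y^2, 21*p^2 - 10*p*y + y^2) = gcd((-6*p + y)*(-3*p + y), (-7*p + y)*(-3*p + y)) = -3*p + y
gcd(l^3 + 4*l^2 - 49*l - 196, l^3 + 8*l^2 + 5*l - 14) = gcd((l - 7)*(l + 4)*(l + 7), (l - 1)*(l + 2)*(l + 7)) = l + 7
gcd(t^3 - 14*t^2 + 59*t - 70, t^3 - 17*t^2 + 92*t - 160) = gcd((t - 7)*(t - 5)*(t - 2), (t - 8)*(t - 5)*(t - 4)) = t - 5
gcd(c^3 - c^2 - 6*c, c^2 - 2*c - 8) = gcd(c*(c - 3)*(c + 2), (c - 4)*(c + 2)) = c + 2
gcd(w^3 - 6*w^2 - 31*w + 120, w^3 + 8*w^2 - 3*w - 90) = w^2 + 2*w - 15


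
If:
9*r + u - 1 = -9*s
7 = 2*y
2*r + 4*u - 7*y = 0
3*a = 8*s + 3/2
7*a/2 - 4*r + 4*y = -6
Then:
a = -735/173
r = 1775/1384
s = -4929/2768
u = 15179/2768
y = 7/2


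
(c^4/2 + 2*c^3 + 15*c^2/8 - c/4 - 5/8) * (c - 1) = c^5/2 + 3*c^4/2 - c^3/8 - 17*c^2/8 - 3*c/8 + 5/8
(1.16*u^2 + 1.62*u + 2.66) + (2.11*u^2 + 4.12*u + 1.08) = 3.27*u^2 + 5.74*u + 3.74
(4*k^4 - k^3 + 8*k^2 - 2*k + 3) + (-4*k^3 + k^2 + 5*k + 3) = 4*k^4 - 5*k^3 + 9*k^2 + 3*k + 6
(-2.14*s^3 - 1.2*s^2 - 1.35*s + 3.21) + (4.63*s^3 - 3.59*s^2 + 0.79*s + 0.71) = 2.49*s^3 - 4.79*s^2 - 0.56*s + 3.92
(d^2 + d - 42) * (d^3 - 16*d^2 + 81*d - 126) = d^5 - 15*d^4 + 23*d^3 + 627*d^2 - 3528*d + 5292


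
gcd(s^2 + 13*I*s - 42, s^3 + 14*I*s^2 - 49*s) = s + 7*I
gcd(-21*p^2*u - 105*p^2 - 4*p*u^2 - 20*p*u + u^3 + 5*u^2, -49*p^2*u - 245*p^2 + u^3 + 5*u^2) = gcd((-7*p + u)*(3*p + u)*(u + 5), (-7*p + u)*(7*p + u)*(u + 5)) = 7*p*u + 35*p - u^2 - 5*u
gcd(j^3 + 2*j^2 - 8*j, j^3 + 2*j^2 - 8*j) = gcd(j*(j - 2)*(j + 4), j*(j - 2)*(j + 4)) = j^3 + 2*j^2 - 8*j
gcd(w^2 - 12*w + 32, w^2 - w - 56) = w - 8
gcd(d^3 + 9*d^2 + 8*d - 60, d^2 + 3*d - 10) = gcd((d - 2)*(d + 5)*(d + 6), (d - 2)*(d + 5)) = d^2 + 3*d - 10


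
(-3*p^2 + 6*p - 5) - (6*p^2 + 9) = -9*p^2 + 6*p - 14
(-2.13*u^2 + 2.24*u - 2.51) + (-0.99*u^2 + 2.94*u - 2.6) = -3.12*u^2 + 5.18*u - 5.11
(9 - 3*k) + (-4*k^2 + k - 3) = -4*k^2 - 2*k + 6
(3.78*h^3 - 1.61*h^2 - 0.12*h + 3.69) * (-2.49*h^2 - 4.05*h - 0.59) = -9.4122*h^5 - 11.3001*h^4 + 4.5891*h^3 - 7.7522*h^2 - 14.8737*h - 2.1771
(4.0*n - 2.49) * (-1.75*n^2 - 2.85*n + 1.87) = -7.0*n^3 - 7.0425*n^2 + 14.5765*n - 4.6563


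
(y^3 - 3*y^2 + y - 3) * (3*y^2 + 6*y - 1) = 3*y^5 - 3*y^4 - 16*y^3 - 19*y + 3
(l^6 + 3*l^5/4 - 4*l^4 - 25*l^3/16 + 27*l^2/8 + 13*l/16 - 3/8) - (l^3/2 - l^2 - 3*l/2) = l^6 + 3*l^5/4 - 4*l^4 - 33*l^3/16 + 35*l^2/8 + 37*l/16 - 3/8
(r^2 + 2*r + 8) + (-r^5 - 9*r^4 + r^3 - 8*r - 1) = -r^5 - 9*r^4 + r^3 + r^2 - 6*r + 7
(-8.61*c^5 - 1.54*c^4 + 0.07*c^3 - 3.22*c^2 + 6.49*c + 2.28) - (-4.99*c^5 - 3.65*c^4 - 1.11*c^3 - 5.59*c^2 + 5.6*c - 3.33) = -3.62*c^5 + 2.11*c^4 + 1.18*c^3 + 2.37*c^2 + 0.890000000000001*c + 5.61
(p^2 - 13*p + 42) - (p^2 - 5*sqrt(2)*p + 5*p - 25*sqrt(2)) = -18*p + 5*sqrt(2)*p + 25*sqrt(2) + 42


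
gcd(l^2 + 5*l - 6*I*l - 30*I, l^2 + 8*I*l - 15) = 1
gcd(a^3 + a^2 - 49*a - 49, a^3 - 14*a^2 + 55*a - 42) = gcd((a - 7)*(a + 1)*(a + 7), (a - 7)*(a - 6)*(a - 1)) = a - 7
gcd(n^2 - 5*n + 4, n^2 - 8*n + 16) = n - 4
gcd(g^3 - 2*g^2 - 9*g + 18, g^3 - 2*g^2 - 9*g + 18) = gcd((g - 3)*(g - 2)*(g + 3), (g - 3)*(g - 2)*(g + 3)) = g^3 - 2*g^2 - 9*g + 18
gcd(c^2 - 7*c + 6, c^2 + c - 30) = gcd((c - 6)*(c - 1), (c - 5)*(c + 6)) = 1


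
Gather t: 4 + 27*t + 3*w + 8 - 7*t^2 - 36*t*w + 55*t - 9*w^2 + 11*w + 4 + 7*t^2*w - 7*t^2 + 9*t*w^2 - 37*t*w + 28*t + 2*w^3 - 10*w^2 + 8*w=t^2*(7*w - 14) + t*(9*w^2 - 73*w + 110) + 2*w^3 - 19*w^2 + 22*w + 16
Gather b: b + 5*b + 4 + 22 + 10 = 6*b + 36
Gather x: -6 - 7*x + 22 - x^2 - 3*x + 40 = -x^2 - 10*x + 56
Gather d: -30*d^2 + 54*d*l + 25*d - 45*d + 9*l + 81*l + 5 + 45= -30*d^2 + d*(54*l - 20) + 90*l + 50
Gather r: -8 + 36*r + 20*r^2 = 20*r^2 + 36*r - 8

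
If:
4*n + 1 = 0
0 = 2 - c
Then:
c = 2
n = -1/4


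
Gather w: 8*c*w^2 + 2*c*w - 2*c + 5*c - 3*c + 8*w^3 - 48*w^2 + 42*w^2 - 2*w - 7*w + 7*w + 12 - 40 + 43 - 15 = 8*w^3 + w^2*(8*c - 6) + w*(2*c - 2)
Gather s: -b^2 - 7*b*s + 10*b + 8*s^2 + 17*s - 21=-b^2 + 10*b + 8*s^2 + s*(17 - 7*b) - 21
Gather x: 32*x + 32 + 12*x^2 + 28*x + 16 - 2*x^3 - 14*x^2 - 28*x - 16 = -2*x^3 - 2*x^2 + 32*x + 32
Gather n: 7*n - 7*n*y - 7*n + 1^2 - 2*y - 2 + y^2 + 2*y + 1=-7*n*y + y^2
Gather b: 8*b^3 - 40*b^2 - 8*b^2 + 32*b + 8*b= 8*b^3 - 48*b^2 + 40*b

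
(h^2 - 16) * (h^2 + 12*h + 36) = h^4 + 12*h^3 + 20*h^2 - 192*h - 576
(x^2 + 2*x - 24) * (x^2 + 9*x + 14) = x^4 + 11*x^3 + 8*x^2 - 188*x - 336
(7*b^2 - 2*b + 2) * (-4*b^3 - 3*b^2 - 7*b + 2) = -28*b^5 - 13*b^4 - 51*b^3 + 22*b^2 - 18*b + 4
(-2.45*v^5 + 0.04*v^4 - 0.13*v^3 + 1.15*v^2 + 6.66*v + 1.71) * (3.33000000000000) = -8.1585*v^5 + 0.1332*v^4 - 0.4329*v^3 + 3.8295*v^2 + 22.1778*v + 5.6943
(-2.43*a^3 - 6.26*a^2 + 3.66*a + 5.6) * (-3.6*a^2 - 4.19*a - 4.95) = 8.748*a^5 + 32.7177*a^4 + 25.0819*a^3 - 4.5084*a^2 - 41.581*a - 27.72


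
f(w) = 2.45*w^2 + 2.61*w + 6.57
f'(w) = 4.9*w + 2.61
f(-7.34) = 119.41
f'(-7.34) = -33.36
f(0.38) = 7.92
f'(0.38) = 4.47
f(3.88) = 53.58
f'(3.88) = 21.62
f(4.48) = 67.44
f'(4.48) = 24.56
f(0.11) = 6.89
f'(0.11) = 3.15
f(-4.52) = 44.83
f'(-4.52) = -19.54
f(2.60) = 29.92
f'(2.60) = 15.35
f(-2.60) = 16.35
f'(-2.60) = -10.13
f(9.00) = 228.51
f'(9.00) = 46.71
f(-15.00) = 518.67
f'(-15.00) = -70.89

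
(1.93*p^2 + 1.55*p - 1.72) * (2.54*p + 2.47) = 4.9022*p^3 + 8.7041*p^2 - 0.5403*p - 4.2484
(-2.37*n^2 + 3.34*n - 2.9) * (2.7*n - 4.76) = -6.399*n^3 + 20.2992*n^2 - 23.7284*n + 13.804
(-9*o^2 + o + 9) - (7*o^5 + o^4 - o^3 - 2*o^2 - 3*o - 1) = -7*o^5 - o^4 + o^3 - 7*o^2 + 4*o + 10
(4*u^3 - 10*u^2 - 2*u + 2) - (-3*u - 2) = 4*u^3 - 10*u^2 + u + 4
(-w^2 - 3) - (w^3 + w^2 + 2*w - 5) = -w^3 - 2*w^2 - 2*w + 2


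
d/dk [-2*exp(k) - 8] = -2*exp(k)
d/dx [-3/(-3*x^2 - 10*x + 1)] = 6*(-3*x - 5)/(3*x^2 + 10*x - 1)^2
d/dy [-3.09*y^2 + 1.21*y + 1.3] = 1.21 - 6.18*y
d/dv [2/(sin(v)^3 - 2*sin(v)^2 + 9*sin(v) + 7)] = 2*(-3*sin(v)^2 + 4*sin(v) - 9)*cos(v)/(sin(v)^3 - 2*sin(v)^2 + 9*sin(v) + 7)^2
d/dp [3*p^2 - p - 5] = 6*p - 1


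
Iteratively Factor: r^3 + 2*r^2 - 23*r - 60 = (r + 3)*(r^2 - r - 20) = (r - 5)*(r + 3)*(r + 4)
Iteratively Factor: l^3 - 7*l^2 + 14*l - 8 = (l - 2)*(l^2 - 5*l + 4) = (l - 4)*(l - 2)*(l - 1)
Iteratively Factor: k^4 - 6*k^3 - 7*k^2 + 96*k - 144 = (k - 3)*(k^3 - 3*k^2 - 16*k + 48) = (k - 4)*(k - 3)*(k^2 + k - 12) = (k - 4)*(k - 3)*(k + 4)*(k - 3)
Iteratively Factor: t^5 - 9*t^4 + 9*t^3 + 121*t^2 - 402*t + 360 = (t - 5)*(t^4 - 4*t^3 - 11*t^2 + 66*t - 72) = (t - 5)*(t + 4)*(t^3 - 8*t^2 + 21*t - 18) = (t - 5)*(t - 3)*(t + 4)*(t^2 - 5*t + 6) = (t - 5)*(t - 3)^2*(t + 4)*(t - 2)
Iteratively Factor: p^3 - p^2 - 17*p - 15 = (p + 3)*(p^2 - 4*p - 5) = (p + 1)*(p + 3)*(p - 5)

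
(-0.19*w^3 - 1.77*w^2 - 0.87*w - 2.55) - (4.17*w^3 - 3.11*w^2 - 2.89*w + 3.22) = -4.36*w^3 + 1.34*w^2 + 2.02*w - 5.77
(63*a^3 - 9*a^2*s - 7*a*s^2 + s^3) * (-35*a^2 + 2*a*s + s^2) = -2205*a^5 + 441*a^4*s + 290*a^3*s^2 - 58*a^2*s^3 - 5*a*s^4 + s^5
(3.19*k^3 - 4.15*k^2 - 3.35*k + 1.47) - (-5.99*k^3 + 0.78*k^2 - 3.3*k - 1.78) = 9.18*k^3 - 4.93*k^2 - 0.0500000000000003*k + 3.25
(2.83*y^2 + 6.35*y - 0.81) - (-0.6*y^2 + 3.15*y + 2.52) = 3.43*y^2 + 3.2*y - 3.33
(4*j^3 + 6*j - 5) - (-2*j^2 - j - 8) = 4*j^3 + 2*j^2 + 7*j + 3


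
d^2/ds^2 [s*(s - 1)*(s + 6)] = 6*s + 10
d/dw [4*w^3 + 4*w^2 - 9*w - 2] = 12*w^2 + 8*w - 9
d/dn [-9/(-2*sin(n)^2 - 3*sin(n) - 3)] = -9*(4*sin(n) + 3)*cos(n)/(3*sin(n) - cos(2*n) + 4)^2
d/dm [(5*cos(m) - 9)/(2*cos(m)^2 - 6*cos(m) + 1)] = (10*cos(m)^2 - 36*cos(m) + 49)*sin(m)/(6*cos(m) - cos(2*m) - 2)^2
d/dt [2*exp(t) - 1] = 2*exp(t)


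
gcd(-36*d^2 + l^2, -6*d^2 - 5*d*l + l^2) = 6*d - l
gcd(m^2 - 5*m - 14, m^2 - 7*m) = m - 7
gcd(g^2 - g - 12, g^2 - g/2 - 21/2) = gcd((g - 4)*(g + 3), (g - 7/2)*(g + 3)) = g + 3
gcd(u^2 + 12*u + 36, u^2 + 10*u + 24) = u + 6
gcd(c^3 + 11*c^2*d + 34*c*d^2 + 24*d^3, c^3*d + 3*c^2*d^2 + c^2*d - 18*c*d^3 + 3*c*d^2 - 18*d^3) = c + 6*d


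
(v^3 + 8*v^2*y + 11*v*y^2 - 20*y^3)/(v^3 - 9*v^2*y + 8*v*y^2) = (-v^2 - 9*v*y - 20*y^2)/(v*(-v + 8*y))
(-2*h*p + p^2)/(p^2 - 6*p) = (-2*h + p)/(p - 6)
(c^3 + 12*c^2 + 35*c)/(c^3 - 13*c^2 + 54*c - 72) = c*(c^2 + 12*c + 35)/(c^3 - 13*c^2 + 54*c - 72)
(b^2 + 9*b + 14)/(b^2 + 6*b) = (b^2 + 9*b + 14)/(b*(b + 6))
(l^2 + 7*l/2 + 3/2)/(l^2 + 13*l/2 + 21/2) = (2*l + 1)/(2*l + 7)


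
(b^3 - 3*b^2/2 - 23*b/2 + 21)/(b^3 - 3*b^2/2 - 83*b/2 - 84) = (b^2 - 5*b + 6)/(b^2 - 5*b - 24)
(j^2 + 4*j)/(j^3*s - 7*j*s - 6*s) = j*(j + 4)/(s*(j^3 - 7*j - 6))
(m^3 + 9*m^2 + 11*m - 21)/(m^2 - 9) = (m^2 + 6*m - 7)/(m - 3)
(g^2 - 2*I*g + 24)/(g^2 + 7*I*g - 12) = (g - 6*I)/(g + 3*I)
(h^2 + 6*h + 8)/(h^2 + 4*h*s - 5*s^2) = (h^2 + 6*h + 8)/(h^2 + 4*h*s - 5*s^2)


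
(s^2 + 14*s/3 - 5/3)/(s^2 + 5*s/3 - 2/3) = (s + 5)/(s + 2)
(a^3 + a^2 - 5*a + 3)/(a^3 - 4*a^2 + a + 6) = (a^3 + a^2 - 5*a + 3)/(a^3 - 4*a^2 + a + 6)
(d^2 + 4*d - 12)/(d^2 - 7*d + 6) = (d^2 + 4*d - 12)/(d^2 - 7*d + 6)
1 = 1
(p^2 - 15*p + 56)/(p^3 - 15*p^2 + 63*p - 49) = (p - 8)/(p^2 - 8*p + 7)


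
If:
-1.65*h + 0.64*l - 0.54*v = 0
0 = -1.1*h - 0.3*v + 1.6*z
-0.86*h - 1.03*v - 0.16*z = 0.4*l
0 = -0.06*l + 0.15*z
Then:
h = 0.00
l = 0.00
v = 0.00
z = 0.00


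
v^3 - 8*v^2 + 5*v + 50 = (v - 5)^2*(v + 2)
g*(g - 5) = g^2 - 5*g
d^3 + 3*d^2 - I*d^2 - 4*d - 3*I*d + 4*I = (d - 1)*(d + 4)*(d - I)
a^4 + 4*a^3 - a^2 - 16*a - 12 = (a - 2)*(a + 1)*(a + 2)*(a + 3)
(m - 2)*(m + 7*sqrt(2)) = m^2 - 2*m + 7*sqrt(2)*m - 14*sqrt(2)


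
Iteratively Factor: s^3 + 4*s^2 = (s)*(s^2 + 4*s) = s^2*(s + 4)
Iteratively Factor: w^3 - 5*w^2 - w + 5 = (w + 1)*(w^2 - 6*w + 5) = (w - 5)*(w + 1)*(w - 1)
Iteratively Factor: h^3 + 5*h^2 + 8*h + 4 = (h + 2)*(h^2 + 3*h + 2) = (h + 1)*(h + 2)*(h + 2)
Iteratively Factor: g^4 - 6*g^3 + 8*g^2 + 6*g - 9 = (g - 3)*(g^3 - 3*g^2 - g + 3) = (g - 3)*(g - 1)*(g^2 - 2*g - 3) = (g - 3)*(g - 1)*(g + 1)*(g - 3)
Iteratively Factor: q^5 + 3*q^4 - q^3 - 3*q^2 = (q - 1)*(q^4 + 4*q^3 + 3*q^2) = q*(q - 1)*(q^3 + 4*q^2 + 3*q) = q*(q - 1)*(q + 1)*(q^2 + 3*q) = q*(q - 1)*(q + 1)*(q + 3)*(q)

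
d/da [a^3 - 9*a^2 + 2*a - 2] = 3*a^2 - 18*a + 2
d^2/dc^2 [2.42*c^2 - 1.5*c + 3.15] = 4.84000000000000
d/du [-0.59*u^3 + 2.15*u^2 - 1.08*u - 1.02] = -1.77*u^2 + 4.3*u - 1.08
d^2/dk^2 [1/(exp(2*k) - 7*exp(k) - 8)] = ((7 - 4*exp(k))*(-exp(2*k) + 7*exp(k) + 8) - 2*(2*exp(k) - 7)^2*exp(k))*exp(k)/(-exp(2*k) + 7*exp(k) + 8)^3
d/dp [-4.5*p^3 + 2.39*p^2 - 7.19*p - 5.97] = -13.5*p^2 + 4.78*p - 7.19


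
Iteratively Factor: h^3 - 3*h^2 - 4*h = (h)*(h^2 - 3*h - 4) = h*(h - 4)*(h + 1)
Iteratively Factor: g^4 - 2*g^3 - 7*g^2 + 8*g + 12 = (g + 1)*(g^3 - 3*g^2 - 4*g + 12) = (g - 3)*(g + 1)*(g^2 - 4) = (g - 3)*(g + 1)*(g + 2)*(g - 2)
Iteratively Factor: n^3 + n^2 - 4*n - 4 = (n - 2)*(n^2 + 3*n + 2) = (n - 2)*(n + 1)*(n + 2)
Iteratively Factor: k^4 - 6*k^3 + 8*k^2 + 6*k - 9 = (k - 1)*(k^3 - 5*k^2 + 3*k + 9) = (k - 3)*(k - 1)*(k^2 - 2*k - 3) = (k - 3)^2*(k - 1)*(k + 1)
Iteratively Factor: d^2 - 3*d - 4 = (d - 4)*(d + 1)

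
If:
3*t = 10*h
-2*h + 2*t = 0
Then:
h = 0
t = 0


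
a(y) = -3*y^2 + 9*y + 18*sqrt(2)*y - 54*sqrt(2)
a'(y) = -6*y + 9 + 18*sqrt(2)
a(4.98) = 20.82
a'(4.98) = 4.58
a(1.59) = -29.17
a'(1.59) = 24.92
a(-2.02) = -158.21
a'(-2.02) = 46.58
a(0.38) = -63.71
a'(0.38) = 32.18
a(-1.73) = -144.95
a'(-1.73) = 44.84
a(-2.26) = -169.56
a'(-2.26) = 48.02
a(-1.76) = -146.30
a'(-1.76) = 45.02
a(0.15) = -71.27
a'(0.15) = 33.56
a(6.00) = 22.37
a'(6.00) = -1.54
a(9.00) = -9.26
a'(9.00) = -19.54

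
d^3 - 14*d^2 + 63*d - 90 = (d - 6)*(d - 5)*(d - 3)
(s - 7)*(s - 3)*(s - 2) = s^3 - 12*s^2 + 41*s - 42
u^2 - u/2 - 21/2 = (u - 7/2)*(u + 3)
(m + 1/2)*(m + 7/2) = m^2 + 4*m + 7/4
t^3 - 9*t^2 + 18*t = t*(t - 6)*(t - 3)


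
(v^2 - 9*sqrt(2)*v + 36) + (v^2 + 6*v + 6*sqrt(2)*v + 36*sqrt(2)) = 2*v^2 - 3*sqrt(2)*v + 6*v + 36 + 36*sqrt(2)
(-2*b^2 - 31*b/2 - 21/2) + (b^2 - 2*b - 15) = -b^2 - 35*b/2 - 51/2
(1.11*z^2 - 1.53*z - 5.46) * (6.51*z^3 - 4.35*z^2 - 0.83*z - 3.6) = 7.2261*z^5 - 14.7888*z^4 - 29.8104*z^3 + 21.0249*z^2 + 10.0398*z + 19.656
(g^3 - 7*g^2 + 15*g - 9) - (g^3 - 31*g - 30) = -7*g^2 + 46*g + 21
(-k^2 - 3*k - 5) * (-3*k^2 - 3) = 3*k^4 + 9*k^3 + 18*k^2 + 9*k + 15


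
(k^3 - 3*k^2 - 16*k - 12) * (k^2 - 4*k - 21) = k^5 - 7*k^4 - 25*k^3 + 115*k^2 + 384*k + 252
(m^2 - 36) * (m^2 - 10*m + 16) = m^4 - 10*m^3 - 20*m^2 + 360*m - 576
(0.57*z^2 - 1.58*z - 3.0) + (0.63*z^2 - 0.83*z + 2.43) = 1.2*z^2 - 2.41*z - 0.57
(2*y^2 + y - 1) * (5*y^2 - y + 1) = 10*y^4 + 3*y^3 - 4*y^2 + 2*y - 1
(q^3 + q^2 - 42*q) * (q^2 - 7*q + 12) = q^5 - 6*q^4 - 37*q^3 + 306*q^2 - 504*q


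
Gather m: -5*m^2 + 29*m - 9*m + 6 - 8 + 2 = -5*m^2 + 20*m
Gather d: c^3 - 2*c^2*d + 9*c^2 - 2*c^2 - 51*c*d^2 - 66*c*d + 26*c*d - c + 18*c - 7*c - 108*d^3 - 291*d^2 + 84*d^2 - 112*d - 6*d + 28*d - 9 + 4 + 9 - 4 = c^3 + 7*c^2 + 10*c - 108*d^3 + d^2*(-51*c - 207) + d*(-2*c^2 - 40*c - 90)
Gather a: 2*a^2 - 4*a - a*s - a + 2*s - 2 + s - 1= 2*a^2 + a*(-s - 5) + 3*s - 3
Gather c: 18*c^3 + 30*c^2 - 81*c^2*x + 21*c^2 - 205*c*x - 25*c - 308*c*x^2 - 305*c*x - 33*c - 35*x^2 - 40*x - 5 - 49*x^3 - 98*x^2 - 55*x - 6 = 18*c^3 + c^2*(51 - 81*x) + c*(-308*x^2 - 510*x - 58) - 49*x^3 - 133*x^2 - 95*x - 11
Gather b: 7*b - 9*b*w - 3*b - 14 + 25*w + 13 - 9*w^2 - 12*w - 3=b*(4 - 9*w) - 9*w^2 + 13*w - 4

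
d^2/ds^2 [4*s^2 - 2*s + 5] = 8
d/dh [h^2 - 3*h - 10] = 2*h - 3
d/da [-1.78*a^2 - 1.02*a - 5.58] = -3.56*a - 1.02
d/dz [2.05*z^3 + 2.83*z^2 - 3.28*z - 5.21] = 6.15*z^2 + 5.66*z - 3.28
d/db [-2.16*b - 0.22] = -2.16000000000000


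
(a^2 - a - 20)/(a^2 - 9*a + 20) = (a + 4)/(a - 4)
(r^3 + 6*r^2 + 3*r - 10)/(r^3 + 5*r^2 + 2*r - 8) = (r + 5)/(r + 4)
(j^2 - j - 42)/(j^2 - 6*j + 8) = (j^2 - j - 42)/(j^2 - 6*j + 8)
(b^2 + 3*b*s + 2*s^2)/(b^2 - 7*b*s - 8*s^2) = (-b - 2*s)/(-b + 8*s)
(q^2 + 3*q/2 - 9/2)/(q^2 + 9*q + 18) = (q - 3/2)/(q + 6)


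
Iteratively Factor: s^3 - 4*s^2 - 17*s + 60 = (s + 4)*(s^2 - 8*s + 15) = (s - 3)*(s + 4)*(s - 5)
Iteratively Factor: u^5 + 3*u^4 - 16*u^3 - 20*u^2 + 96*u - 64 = (u - 1)*(u^4 + 4*u^3 - 12*u^2 - 32*u + 64) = (u - 2)*(u - 1)*(u^3 + 6*u^2 - 32) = (u - 2)^2*(u - 1)*(u^2 + 8*u + 16) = (u - 2)^2*(u - 1)*(u + 4)*(u + 4)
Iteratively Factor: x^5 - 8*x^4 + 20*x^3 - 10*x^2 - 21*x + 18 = (x - 2)*(x^4 - 6*x^3 + 8*x^2 + 6*x - 9) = (x - 3)*(x - 2)*(x^3 - 3*x^2 - x + 3) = (x - 3)*(x - 2)*(x + 1)*(x^2 - 4*x + 3) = (x - 3)^2*(x - 2)*(x + 1)*(x - 1)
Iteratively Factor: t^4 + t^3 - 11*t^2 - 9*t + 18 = (t + 3)*(t^3 - 2*t^2 - 5*t + 6) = (t - 1)*(t + 3)*(t^2 - t - 6) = (t - 3)*(t - 1)*(t + 3)*(t + 2)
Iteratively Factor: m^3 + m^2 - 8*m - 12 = (m - 3)*(m^2 + 4*m + 4) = (m - 3)*(m + 2)*(m + 2)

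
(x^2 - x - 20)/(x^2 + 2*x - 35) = (x + 4)/(x + 7)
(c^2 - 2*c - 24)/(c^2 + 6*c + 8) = (c - 6)/(c + 2)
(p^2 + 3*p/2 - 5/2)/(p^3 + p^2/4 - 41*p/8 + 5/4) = 4*(p - 1)/(4*p^2 - 9*p + 2)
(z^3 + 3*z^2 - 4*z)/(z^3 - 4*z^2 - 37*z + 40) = z*(z + 4)/(z^2 - 3*z - 40)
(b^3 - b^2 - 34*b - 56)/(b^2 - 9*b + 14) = (b^2 + 6*b + 8)/(b - 2)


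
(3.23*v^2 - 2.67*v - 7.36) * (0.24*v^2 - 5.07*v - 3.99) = 0.7752*v^4 - 17.0169*v^3 - 1.1172*v^2 + 47.9685*v + 29.3664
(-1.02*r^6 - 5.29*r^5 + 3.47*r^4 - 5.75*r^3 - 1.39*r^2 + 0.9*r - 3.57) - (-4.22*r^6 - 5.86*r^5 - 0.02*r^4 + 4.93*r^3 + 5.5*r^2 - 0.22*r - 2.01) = 3.2*r^6 + 0.57*r^5 + 3.49*r^4 - 10.68*r^3 - 6.89*r^2 + 1.12*r - 1.56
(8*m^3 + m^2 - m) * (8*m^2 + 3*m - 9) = 64*m^5 + 32*m^4 - 77*m^3 - 12*m^2 + 9*m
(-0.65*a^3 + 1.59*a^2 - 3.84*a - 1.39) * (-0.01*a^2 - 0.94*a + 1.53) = 0.0065*a^5 + 0.5951*a^4 - 2.4507*a^3 + 6.0562*a^2 - 4.5686*a - 2.1267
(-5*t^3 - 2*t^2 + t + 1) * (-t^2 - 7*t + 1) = 5*t^5 + 37*t^4 + 8*t^3 - 10*t^2 - 6*t + 1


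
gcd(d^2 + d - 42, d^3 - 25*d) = 1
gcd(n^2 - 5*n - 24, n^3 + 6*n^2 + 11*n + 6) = n + 3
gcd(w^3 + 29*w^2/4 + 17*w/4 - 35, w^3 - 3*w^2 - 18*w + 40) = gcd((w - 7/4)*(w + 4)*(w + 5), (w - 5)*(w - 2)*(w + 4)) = w + 4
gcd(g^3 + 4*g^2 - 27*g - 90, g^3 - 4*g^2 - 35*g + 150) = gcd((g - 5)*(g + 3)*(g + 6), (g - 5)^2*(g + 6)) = g^2 + g - 30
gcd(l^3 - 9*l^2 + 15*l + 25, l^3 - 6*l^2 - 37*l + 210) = l - 5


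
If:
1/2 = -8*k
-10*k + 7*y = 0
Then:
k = -1/16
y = -5/56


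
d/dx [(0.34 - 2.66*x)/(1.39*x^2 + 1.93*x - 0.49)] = (3.6974*x^2 - 0.9452*x + 0.6472)/(1.9321*x^4 + 5.3654*x^3 + 2.3627*x^2 - 1.8914*x + 0.2401)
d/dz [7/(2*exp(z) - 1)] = -14*exp(z)/(2*exp(z) - 1)^2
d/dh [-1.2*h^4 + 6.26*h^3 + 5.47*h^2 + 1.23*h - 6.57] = -4.8*h^3 + 18.78*h^2 + 10.94*h + 1.23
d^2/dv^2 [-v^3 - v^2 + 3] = -6*v - 2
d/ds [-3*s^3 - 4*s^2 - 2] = s*(-9*s - 8)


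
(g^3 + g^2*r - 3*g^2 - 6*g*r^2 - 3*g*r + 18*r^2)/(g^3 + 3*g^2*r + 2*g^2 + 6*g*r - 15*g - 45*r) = (g - 2*r)/(g + 5)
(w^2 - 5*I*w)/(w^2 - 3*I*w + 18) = w*(w - 5*I)/(w^2 - 3*I*w + 18)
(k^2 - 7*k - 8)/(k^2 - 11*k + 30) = (k^2 - 7*k - 8)/(k^2 - 11*k + 30)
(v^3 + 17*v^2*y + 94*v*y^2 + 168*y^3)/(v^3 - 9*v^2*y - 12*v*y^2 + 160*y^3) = (v^2 + 13*v*y + 42*y^2)/(v^2 - 13*v*y + 40*y^2)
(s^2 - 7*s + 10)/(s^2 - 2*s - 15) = (s - 2)/(s + 3)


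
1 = 1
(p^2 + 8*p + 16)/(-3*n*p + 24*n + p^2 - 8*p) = (p^2 + 8*p + 16)/(-3*n*p + 24*n + p^2 - 8*p)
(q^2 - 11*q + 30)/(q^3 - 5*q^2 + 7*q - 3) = (q^2 - 11*q + 30)/(q^3 - 5*q^2 + 7*q - 3)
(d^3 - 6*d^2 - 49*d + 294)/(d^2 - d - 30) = (d^2 - 49)/(d + 5)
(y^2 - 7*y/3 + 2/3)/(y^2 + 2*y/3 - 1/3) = (y - 2)/(y + 1)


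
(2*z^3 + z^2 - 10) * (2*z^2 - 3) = 4*z^5 + 2*z^4 - 6*z^3 - 23*z^2 + 30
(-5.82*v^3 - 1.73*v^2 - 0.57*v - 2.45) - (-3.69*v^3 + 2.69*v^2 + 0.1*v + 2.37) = -2.13*v^3 - 4.42*v^2 - 0.67*v - 4.82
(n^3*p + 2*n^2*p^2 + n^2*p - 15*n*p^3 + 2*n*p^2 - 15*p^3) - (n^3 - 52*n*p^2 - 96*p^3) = n^3*p - n^3 + 2*n^2*p^2 + n^2*p - 15*n*p^3 + 54*n*p^2 + 81*p^3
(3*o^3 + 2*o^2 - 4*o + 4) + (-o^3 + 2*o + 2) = 2*o^3 + 2*o^2 - 2*o + 6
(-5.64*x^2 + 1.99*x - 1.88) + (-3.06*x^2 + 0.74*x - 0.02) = -8.7*x^2 + 2.73*x - 1.9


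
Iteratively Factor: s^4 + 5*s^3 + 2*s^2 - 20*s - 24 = (s + 2)*(s^3 + 3*s^2 - 4*s - 12) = (s + 2)*(s + 3)*(s^2 - 4) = (s - 2)*(s + 2)*(s + 3)*(s + 2)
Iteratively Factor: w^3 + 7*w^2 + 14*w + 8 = (w + 1)*(w^2 + 6*w + 8) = (w + 1)*(w + 4)*(w + 2)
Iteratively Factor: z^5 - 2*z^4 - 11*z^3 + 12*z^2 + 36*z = (z)*(z^4 - 2*z^3 - 11*z^2 + 12*z + 36) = z*(z + 2)*(z^3 - 4*z^2 - 3*z + 18) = z*(z - 3)*(z + 2)*(z^2 - z - 6) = z*(z - 3)^2*(z + 2)*(z + 2)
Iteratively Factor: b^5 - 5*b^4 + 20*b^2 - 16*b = (b)*(b^4 - 5*b^3 + 20*b - 16) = b*(b - 1)*(b^3 - 4*b^2 - 4*b + 16) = b*(b - 4)*(b - 1)*(b^2 - 4) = b*(b - 4)*(b - 2)*(b - 1)*(b + 2)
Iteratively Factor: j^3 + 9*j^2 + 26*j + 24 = (j + 3)*(j^2 + 6*j + 8) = (j + 2)*(j + 3)*(j + 4)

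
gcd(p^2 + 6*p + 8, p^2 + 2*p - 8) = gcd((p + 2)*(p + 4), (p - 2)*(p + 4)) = p + 4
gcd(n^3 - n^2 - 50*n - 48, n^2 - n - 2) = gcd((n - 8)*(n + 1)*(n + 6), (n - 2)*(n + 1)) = n + 1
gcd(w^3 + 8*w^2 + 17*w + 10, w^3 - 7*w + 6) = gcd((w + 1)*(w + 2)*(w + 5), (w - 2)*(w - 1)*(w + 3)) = 1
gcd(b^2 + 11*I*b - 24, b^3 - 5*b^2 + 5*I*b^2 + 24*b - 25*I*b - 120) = b + 8*I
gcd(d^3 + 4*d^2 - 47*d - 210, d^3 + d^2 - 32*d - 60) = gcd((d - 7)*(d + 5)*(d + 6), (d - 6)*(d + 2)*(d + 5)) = d + 5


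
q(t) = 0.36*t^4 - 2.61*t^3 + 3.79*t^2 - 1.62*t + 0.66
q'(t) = 1.44*t^3 - 7.83*t^2 + 7.58*t - 1.62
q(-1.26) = 14.85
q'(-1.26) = -26.48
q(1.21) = 0.40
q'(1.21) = -1.36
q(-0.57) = 3.34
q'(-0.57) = -8.75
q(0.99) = 0.58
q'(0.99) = -0.39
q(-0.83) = 6.28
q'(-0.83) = -14.13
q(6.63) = 91.47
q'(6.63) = 124.12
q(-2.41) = 75.25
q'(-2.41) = -85.52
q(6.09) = 37.04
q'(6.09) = 79.39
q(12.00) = 3481.86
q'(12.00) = 1450.14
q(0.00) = 0.66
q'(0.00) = -1.62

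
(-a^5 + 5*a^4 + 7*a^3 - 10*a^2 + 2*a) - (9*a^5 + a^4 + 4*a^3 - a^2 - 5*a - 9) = -10*a^5 + 4*a^4 + 3*a^3 - 9*a^2 + 7*a + 9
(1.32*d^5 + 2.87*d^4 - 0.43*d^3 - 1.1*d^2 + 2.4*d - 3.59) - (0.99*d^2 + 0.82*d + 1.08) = 1.32*d^5 + 2.87*d^4 - 0.43*d^3 - 2.09*d^2 + 1.58*d - 4.67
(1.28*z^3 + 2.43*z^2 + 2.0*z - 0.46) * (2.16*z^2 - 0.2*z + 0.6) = 2.7648*z^5 + 4.9928*z^4 + 4.602*z^3 + 0.0643999999999998*z^2 + 1.292*z - 0.276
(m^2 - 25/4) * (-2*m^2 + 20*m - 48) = -2*m^4 + 20*m^3 - 71*m^2/2 - 125*m + 300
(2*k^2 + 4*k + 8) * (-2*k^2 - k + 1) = -4*k^4 - 10*k^3 - 18*k^2 - 4*k + 8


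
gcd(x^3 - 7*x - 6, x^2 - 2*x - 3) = x^2 - 2*x - 3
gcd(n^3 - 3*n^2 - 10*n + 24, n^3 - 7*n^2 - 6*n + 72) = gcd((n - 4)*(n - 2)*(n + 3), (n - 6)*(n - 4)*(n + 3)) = n^2 - n - 12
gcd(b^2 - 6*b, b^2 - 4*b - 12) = b - 6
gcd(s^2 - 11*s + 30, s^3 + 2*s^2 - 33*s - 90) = s - 6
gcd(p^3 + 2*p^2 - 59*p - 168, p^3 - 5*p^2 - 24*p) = p^2 - 5*p - 24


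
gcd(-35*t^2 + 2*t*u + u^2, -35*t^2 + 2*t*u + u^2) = 35*t^2 - 2*t*u - u^2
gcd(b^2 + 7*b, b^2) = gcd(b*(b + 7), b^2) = b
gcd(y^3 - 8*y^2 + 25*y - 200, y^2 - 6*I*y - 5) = y - 5*I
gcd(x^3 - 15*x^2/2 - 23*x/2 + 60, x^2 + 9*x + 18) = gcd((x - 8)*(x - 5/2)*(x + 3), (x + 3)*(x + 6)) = x + 3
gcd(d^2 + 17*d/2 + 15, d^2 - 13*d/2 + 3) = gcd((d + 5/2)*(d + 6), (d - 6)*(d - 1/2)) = 1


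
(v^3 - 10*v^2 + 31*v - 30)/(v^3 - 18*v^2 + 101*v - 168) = (v^2 - 7*v + 10)/(v^2 - 15*v + 56)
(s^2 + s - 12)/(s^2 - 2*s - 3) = (s + 4)/(s + 1)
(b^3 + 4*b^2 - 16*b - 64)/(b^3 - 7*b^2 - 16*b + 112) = (b + 4)/(b - 7)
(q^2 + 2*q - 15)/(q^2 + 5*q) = (q - 3)/q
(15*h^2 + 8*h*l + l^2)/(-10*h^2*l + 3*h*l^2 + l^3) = (-3*h - l)/(l*(2*h - l))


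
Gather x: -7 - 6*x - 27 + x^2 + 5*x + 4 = x^2 - x - 30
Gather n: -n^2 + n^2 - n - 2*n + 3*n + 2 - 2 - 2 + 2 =0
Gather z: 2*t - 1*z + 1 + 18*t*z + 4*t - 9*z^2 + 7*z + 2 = 6*t - 9*z^2 + z*(18*t + 6) + 3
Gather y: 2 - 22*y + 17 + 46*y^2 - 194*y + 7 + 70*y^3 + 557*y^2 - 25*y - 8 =70*y^3 + 603*y^2 - 241*y + 18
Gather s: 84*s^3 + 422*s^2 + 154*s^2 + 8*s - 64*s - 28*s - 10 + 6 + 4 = 84*s^3 + 576*s^2 - 84*s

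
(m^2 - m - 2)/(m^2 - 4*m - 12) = (-m^2 + m + 2)/(-m^2 + 4*m + 12)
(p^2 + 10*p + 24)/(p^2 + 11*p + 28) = (p + 6)/(p + 7)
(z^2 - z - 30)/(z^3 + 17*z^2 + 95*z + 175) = (z - 6)/(z^2 + 12*z + 35)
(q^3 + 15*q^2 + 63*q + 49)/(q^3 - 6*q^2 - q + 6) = (q^2 + 14*q + 49)/(q^2 - 7*q + 6)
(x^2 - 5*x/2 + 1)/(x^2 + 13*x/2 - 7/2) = (x - 2)/(x + 7)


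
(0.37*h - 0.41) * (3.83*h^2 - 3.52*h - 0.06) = 1.4171*h^3 - 2.8727*h^2 + 1.421*h + 0.0246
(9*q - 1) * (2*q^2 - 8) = 18*q^3 - 2*q^2 - 72*q + 8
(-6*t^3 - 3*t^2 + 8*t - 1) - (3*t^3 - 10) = -9*t^3 - 3*t^2 + 8*t + 9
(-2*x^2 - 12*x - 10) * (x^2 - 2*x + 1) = -2*x^4 - 8*x^3 + 12*x^2 + 8*x - 10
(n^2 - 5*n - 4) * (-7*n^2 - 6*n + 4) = -7*n^4 + 29*n^3 + 62*n^2 + 4*n - 16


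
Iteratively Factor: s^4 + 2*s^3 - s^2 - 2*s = (s)*(s^3 + 2*s^2 - s - 2) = s*(s - 1)*(s^2 + 3*s + 2) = s*(s - 1)*(s + 1)*(s + 2)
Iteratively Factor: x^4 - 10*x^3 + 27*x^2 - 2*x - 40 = (x - 2)*(x^3 - 8*x^2 + 11*x + 20) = (x - 4)*(x - 2)*(x^2 - 4*x - 5) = (x - 5)*(x - 4)*(x - 2)*(x + 1)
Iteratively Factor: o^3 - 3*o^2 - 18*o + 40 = (o - 5)*(o^2 + 2*o - 8) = (o - 5)*(o - 2)*(o + 4)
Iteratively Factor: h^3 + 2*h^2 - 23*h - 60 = (h + 4)*(h^2 - 2*h - 15) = (h + 3)*(h + 4)*(h - 5)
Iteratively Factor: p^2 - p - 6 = (p - 3)*(p + 2)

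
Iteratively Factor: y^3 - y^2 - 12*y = (y - 4)*(y^2 + 3*y) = (y - 4)*(y + 3)*(y)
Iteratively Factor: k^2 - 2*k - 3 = (k - 3)*(k + 1)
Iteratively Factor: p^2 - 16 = (p + 4)*(p - 4)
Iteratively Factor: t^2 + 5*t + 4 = (t + 4)*(t + 1)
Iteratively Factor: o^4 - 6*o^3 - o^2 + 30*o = (o - 5)*(o^3 - o^2 - 6*o) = o*(o - 5)*(o^2 - o - 6) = o*(o - 5)*(o + 2)*(o - 3)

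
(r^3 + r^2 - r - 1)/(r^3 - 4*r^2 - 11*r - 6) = (r - 1)/(r - 6)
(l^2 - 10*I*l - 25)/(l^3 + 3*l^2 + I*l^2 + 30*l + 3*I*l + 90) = (l - 5*I)/(l^2 + l*(3 + 6*I) + 18*I)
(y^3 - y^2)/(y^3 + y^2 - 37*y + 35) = y^2/(y^2 + 2*y - 35)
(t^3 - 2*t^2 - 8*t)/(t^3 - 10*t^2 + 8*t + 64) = t/(t - 8)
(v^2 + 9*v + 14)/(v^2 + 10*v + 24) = (v^2 + 9*v + 14)/(v^2 + 10*v + 24)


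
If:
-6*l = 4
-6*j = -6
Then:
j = 1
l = -2/3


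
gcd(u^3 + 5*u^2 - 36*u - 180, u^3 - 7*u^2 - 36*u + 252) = u^2 - 36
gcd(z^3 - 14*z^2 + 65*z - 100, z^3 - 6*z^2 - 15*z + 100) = z^2 - 10*z + 25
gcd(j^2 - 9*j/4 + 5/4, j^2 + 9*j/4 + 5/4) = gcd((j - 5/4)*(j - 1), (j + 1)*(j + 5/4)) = 1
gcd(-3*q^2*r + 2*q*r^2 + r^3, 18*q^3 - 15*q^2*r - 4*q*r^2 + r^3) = 3*q^2 - 2*q*r - r^2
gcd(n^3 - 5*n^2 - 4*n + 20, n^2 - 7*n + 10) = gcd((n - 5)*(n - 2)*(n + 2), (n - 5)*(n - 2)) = n^2 - 7*n + 10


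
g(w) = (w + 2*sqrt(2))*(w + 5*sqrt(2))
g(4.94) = 93.31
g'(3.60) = 17.10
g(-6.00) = -3.40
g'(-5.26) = -0.62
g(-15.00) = 96.51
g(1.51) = 37.23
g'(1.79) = 13.48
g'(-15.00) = -20.10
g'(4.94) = 19.78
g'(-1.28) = 7.34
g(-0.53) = 15.03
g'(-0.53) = 8.84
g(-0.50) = 15.30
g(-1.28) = 8.97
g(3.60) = 68.60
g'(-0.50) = 8.90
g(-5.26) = -4.40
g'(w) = 2*w + 7*sqrt(2)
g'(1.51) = 12.92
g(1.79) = 40.92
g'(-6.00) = -2.10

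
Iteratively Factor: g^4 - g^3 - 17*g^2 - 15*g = (g + 1)*(g^3 - 2*g^2 - 15*g) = (g + 1)*(g + 3)*(g^2 - 5*g) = (g - 5)*(g + 1)*(g + 3)*(g)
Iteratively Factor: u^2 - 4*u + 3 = (u - 3)*(u - 1)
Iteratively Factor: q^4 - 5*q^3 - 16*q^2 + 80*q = (q + 4)*(q^3 - 9*q^2 + 20*q) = (q - 5)*(q + 4)*(q^2 - 4*q) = q*(q - 5)*(q + 4)*(q - 4)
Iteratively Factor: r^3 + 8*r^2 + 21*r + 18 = (r + 3)*(r^2 + 5*r + 6) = (r + 2)*(r + 3)*(r + 3)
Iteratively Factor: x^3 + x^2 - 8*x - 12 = (x + 2)*(x^2 - x - 6) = (x + 2)^2*(x - 3)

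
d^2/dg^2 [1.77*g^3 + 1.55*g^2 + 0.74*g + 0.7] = 10.62*g + 3.1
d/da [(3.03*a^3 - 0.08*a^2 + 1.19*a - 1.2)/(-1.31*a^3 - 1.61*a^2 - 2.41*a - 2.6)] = (-4.9831*a^4 - 11.4868*a^3 - 26.2413*a^2 - 3.448*a - 5.986)/(1.7161*a^6 + 4.2182*a^5 + 8.9063*a^4 + 14.5722*a^3 + 14.1801*a^2 + 12.532*a + 6.76)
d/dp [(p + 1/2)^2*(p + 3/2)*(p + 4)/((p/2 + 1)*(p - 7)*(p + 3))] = (4*p^6 - 16*p^5 - 447*p^4 - 2239*p^3 - 4598*p^2 - 3924*p - 1065)/(2*(p^6 - 4*p^5 - 54*p^4 + 32*p^3 + 1009*p^2 + 2436*p + 1764))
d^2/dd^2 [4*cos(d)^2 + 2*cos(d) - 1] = -2*cos(d) - 8*cos(2*d)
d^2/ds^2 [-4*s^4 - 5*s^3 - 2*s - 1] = 6*s*(-8*s - 5)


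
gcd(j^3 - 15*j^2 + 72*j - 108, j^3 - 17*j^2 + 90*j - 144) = j^2 - 9*j + 18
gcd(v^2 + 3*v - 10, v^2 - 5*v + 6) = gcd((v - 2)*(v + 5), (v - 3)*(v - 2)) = v - 2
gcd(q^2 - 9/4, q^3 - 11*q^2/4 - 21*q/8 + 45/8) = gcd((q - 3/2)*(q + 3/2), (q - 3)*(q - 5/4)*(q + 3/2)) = q + 3/2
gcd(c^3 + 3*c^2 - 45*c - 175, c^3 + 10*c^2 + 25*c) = c^2 + 10*c + 25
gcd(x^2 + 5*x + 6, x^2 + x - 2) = x + 2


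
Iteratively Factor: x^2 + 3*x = (x)*(x + 3)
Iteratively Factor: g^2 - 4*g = (g)*(g - 4)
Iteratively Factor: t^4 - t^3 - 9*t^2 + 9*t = (t + 3)*(t^3 - 4*t^2 + 3*t) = (t - 3)*(t + 3)*(t^2 - t) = (t - 3)*(t - 1)*(t + 3)*(t)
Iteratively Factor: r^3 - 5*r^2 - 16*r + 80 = (r - 5)*(r^2 - 16) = (r - 5)*(r + 4)*(r - 4)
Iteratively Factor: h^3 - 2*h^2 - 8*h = (h + 2)*(h^2 - 4*h) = (h - 4)*(h + 2)*(h)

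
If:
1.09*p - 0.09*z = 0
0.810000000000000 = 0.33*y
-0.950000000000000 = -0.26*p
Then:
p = 3.65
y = 2.45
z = 44.25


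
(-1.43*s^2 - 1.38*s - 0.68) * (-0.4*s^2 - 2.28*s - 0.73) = 0.572*s^4 + 3.8124*s^3 + 4.4623*s^2 + 2.5578*s + 0.4964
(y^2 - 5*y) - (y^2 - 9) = 9 - 5*y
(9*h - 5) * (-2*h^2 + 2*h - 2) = -18*h^3 + 28*h^2 - 28*h + 10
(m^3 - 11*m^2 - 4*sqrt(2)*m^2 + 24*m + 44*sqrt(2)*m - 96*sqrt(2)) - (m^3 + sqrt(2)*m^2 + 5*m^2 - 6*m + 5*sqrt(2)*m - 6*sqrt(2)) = -16*m^2 - 5*sqrt(2)*m^2 + 30*m + 39*sqrt(2)*m - 90*sqrt(2)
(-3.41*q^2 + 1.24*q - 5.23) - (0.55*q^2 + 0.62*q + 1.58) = -3.96*q^2 + 0.62*q - 6.81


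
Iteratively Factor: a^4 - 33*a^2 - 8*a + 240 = (a - 3)*(a^3 + 3*a^2 - 24*a - 80) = (a - 5)*(a - 3)*(a^2 + 8*a + 16) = (a - 5)*(a - 3)*(a + 4)*(a + 4)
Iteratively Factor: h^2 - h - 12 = (h + 3)*(h - 4)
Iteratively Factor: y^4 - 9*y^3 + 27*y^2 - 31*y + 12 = (y - 1)*(y^3 - 8*y^2 + 19*y - 12) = (y - 1)^2*(y^2 - 7*y + 12) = (y - 4)*(y - 1)^2*(y - 3)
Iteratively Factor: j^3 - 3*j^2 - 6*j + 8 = (j - 1)*(j^2 - 2*j - 8) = (j - 4)*(j - 1)*(j + 2)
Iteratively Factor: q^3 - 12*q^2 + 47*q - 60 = (q - 3)*(q^2 - 9*q + 20) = (q - 4)*(q - 3)*(q - 5)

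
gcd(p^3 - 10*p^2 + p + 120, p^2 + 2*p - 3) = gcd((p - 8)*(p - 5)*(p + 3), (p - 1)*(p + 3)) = p + 3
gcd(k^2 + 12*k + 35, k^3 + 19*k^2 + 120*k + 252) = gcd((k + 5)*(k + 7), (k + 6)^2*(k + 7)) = k + 7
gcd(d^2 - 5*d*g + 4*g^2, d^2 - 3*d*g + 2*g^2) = d - g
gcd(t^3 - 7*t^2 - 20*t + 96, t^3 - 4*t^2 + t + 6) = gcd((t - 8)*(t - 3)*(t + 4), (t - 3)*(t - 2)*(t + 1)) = t - 3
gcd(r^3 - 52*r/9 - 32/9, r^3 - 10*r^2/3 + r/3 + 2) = r + 2/3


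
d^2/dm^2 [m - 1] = 0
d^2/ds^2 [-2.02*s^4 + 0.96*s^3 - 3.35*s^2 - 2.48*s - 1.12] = -24.24*s^2 + 5.76*s - 6.7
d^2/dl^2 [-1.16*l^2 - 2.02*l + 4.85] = -2.32000000000000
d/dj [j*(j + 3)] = 2*j + 3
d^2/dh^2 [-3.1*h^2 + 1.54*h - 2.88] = -6.20000000000000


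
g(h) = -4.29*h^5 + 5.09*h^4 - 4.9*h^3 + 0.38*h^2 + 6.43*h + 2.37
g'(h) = -21.45*h^4 + 20.36*h^3 - 14.7*h^2 + 0.76*h + 6.43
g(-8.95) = 282508.97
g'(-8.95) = -153406.32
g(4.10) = -3834.51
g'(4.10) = -4895.59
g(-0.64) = 1.01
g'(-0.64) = -9.01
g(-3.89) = 5258.30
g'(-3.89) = -6329.07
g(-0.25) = 0.89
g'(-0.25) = 4.92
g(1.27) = 0.18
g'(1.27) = -30.41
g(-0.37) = 0.42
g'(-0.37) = 2.70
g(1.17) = 2.70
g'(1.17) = -20.39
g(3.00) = -737.40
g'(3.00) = -1311.32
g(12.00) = -970275.99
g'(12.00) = -411706.37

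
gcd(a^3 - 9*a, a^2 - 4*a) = a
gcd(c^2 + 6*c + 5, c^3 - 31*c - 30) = c^2 + 6*c + 5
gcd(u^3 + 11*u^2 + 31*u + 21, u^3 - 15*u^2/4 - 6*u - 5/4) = u + 1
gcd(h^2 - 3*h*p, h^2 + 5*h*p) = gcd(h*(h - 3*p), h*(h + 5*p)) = h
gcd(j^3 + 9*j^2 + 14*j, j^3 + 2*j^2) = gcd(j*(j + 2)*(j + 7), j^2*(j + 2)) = j^2 + 2*j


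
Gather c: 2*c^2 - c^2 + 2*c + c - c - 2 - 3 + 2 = c^2 + 2*c - 3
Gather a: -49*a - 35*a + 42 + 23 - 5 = 60 - 84*a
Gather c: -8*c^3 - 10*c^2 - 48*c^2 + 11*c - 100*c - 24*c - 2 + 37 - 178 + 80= -8*c^3 - 58*c^2 - 113*c - 63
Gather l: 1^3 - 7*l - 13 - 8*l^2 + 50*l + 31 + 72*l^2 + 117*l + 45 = 64*l^2 + 160*l + 64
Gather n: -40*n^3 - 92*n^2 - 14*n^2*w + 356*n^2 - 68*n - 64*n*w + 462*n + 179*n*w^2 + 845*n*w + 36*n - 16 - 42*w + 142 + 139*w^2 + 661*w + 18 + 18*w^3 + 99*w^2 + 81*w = -40*n^3 + n^2*(264 - 14*w) + n*(179*w^2 + 781*w + 430) + 18*w^3 + 238*w^2 + 700*w + 144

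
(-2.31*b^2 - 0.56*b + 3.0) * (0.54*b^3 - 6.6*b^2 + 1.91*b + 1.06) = -1.2474*b^5 + 14.9436*b^4 + 0.903900000000001*b^3 - 23.3182*b^2 + 5.1364*b + 3.18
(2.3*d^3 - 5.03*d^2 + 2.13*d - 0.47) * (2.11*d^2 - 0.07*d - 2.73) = 4.853*d^5 - 10.7743*d^4 - 1.4326*d^3 + 12.5911*d^2 - 5.782*d + 1.2831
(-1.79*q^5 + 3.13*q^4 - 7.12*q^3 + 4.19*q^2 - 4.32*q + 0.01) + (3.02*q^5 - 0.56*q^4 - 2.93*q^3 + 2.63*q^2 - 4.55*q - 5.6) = 1.23*q^5 + 2.57*q^4 - 10.05*q^3 + 6.82*q^2 - 8.87*q - 5.59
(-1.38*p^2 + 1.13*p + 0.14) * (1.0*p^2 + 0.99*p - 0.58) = -1.38*p^4 - 0.2362*p^3 + 2.0591*p^2 - 0.5168*p - 0.0812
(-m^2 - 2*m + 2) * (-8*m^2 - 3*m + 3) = 8*m^4 + 19*m^3 - 13*m^2 - 12*m + 6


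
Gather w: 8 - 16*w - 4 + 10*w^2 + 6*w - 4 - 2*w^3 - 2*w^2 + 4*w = -2*w^3 + 8*w^2 - 6*w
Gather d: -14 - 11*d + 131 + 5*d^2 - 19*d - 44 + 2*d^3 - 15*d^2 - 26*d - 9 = 2*d^3 - 10*d^2 - 56*d + 64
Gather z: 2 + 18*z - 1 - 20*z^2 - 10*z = -20*z^2 + 8*z + 1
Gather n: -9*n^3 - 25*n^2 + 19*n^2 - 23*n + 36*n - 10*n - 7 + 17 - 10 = -9*n^3 - 6*n^2 + 3*n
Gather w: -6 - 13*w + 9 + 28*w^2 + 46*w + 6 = 28*w^2 + 33*w + 9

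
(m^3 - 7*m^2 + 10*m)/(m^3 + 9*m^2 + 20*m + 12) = m*(m^2 - 7*m + 10)/(m^3 + 9*m^2 + 20*m + 12)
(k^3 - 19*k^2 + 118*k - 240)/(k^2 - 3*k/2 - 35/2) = 2*(k^2 - 14*k + 48)/(2*k + 7)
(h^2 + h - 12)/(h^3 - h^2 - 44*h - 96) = (h - 3)/(h^2 - 5*h - 24)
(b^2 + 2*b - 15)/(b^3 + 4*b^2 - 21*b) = (b + 5)/(b*(b + 7))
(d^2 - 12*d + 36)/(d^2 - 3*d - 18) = (d - 6)/(d + 3)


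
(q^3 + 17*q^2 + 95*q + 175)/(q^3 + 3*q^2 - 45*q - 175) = (q + 7)/(q - 7)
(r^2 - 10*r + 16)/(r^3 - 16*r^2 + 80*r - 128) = (r - 2)/(r^2 - 8*r + 16)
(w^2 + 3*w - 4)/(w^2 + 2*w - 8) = (w - 1)/(w - 2)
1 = 1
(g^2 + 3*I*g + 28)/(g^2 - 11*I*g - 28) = (g + 7*I)/(g - 7*I)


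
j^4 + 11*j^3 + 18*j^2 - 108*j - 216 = (j - 3)*(j + 2)*(j + 6)^2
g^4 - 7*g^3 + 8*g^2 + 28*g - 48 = (g - 4)*(g - 3)*(g - 2)*(g + 2)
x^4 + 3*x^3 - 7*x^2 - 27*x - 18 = (x - 3)*(x + 1)*(x + 2)*(x + 3)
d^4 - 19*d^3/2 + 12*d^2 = d^2*(d - 8)*(d - 3/2)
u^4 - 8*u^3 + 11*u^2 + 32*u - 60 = (u - 5)*(u - 3)*(u - 2)*(u + 2)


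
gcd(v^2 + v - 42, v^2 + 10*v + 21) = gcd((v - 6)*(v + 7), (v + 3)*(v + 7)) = v + 7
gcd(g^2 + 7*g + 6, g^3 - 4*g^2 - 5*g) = g + 1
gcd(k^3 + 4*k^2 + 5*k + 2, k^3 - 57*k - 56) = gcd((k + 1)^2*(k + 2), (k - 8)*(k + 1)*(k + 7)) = k + 1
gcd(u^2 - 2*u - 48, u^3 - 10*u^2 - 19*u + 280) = u - 8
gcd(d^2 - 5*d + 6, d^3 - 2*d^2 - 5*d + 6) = d - 3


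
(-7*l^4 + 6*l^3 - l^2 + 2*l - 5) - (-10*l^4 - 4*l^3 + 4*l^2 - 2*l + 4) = 3*l^4 + 10*l^3 - 5*l^2 + 4*l - 9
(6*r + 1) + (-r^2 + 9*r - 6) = -r^2 + 15*r - 5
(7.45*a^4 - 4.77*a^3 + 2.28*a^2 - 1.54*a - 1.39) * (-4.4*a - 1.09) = -32.78*a^5 + 12.8675*a^4 - 4.8327*a^3 + 4.2908*a^2 + 7.7946*a + 1.5151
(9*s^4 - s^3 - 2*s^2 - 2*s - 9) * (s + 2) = 9*s^5 + 17*s^4 - 4*s^3 - 6*s^2 - 13*s - 18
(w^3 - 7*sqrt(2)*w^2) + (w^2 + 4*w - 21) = w^3 - 7*sqrt(2)*w^2 + w^2 + 4*w - 21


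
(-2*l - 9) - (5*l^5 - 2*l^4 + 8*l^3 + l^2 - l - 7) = -5*l^5 + 2*l^4 - 8*l^3 - l^2 - l - 2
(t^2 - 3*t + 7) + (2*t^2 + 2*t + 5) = 3*t^2 - t + 12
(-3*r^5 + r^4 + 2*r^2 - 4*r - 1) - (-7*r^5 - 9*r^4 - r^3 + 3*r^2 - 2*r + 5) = 4*r^5 + 10*r^4 + r^3 - r^2 - 2*r - 6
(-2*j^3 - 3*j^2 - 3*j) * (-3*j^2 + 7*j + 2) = 6*j^5 - 5*j^4 - 16*j^3 - 27*j^2 - 6*j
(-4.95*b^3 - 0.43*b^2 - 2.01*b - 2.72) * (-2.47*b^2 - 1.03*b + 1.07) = 12.2265*b^5 + 6.1606*b^4 + 0.111099999999999*b^3 + 8.3286*b^2 + 0.6509*b - 2.9104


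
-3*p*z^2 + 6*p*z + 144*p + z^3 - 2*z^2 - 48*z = (-3*p + z)*(z - 8)*(z + 6)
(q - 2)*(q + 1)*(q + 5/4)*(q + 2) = q^4 + 9*q^3/4 - 11*q^2/4 - 9*q - 5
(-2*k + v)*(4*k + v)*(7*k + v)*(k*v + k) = -56*k^4*v - 56*k^4 + 6*k^3*v^2 + 6*k^3*v + 9*k^2*v^3 + 9*k^2*v^2 + k*v^4 + k*v^3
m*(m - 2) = m^2 - 2*m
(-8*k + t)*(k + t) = -8*k^2 - 7*k*t + t^2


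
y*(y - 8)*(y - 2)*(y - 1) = y^4 - 11*y^3 + 26*y^2 - 16*y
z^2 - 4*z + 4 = (z - 2)^2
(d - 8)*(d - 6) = d^2 - 14*d + 48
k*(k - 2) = k^2 - 2*k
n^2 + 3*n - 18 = (n - 3)*(n + 6)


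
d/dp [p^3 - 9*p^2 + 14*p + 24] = 3*p^2 - 18*p + 14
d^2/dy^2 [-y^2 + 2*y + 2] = -2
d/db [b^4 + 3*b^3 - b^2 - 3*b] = 4*b^3 + 9*b^2 - 2*b - 3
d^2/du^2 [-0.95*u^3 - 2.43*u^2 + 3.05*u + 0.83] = -5.7*u - 4.86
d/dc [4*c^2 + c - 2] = 8*c + 1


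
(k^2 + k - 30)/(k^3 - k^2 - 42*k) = (k - 5)/(k*(k - 7))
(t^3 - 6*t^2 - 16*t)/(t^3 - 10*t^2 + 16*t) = (t + 2)/(t - 2)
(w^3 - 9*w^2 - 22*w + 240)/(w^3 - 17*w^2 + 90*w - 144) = (w + 5)/(w - 3)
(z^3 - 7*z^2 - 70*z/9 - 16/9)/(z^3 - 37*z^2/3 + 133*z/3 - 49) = (9*z^3 - 63*z^2 - 70*z - 16)/(3*(3*z^3 - 37*z^2 + 133*z - 147))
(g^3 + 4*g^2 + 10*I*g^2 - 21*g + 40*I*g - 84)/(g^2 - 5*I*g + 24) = (g^2 + g*(4 + 7*I) + 28*I)/(g - 8*I)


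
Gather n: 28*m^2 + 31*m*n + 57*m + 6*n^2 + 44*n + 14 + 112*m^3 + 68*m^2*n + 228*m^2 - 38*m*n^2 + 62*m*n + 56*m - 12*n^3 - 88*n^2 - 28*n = 112*m^3 + 256*m^2 + 113*m - 12*n^3 + n^2*(-38*m - 82) + n*(68*m^2 + 93*m + 16) + 14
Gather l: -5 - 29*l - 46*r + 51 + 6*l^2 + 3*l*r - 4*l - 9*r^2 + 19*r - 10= 6*l^2 + l*(3*r - 33) - 9*r^2 - 27*r + 36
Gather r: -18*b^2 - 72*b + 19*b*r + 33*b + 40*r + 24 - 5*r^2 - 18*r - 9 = -18*b^2 - 39*b - 5*r^2 + r*(19*b + 22) + 15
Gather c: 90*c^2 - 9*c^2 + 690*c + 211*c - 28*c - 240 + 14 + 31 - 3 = 81*c^2 + 873*c - 198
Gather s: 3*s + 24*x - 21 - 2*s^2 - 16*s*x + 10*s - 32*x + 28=-2*s^2 + s*(13 - 16*x) - 8*x + 7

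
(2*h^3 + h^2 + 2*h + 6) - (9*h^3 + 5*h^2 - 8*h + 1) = -7*h^3 - 4*h^2 + 10*h + 5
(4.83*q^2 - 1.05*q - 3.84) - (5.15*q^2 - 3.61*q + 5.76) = -0.32*q^2 + 2.56*q - 9.6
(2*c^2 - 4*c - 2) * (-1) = -2*c^2 + 4*c + 2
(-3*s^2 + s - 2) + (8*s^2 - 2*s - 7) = 5*s^2 - s - 9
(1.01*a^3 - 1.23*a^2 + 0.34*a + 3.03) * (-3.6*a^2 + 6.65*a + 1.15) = -3.636*a^5 + 11.1445*a^4 - 8.242*a^3 - 10.0615*a^2 + 20.5405*a + 3.4845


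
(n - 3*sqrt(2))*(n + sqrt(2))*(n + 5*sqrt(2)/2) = n^3 + sqrt(2)*n^2/2 - 16*n - 15*sqrt(2)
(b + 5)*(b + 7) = b^2 + 12*b + 35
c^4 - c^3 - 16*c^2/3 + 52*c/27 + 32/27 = (c - 8/3)*(c - 2/3)*(c + 1/3)*(c + 2)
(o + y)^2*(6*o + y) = 6*o^3 + 13*o^2*y + 8*o*y^2 + y^3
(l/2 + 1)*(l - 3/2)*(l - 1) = l^3/2 - l^2/4 - 7*l/4 + 3/2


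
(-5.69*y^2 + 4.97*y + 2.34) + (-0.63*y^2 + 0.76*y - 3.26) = -6.32*y^2 + 5.73*y - 0.92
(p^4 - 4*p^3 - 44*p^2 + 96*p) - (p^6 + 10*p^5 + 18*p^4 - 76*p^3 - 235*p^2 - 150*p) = -p^6 - 10*p^5 - 17*p^4 + 72*p^3 + 191*p^2 + 246*p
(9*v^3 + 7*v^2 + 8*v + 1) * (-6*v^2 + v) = -54*v^5 - 33*v^4 - 41*v^3 + 2*v^2 + v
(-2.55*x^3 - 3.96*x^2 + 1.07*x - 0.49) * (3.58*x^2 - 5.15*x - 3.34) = -9.129*x^5 - 1.0443*x^4 + 32.7416*x^3 + 5.9617*x^2 - 1.0503*x + 1.6366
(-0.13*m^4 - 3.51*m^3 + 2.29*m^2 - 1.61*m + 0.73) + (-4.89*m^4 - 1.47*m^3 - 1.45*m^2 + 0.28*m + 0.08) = -5.02*m^4 - 4.98*m^3 + 0.84*m^2 - 1.33*m + 0.81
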